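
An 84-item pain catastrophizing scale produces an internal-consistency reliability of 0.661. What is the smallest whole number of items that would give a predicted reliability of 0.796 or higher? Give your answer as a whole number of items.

n = 0.796 × (1 − 0.661) / [ 0.661 × (1 − 0.796) ]
  = 0.269844 / 0.134844 = 2.0012
2.0012 × 84 = 168.10 → 169 items

169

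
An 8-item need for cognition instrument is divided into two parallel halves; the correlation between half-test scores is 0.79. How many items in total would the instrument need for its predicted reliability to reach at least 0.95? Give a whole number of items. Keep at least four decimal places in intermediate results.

21

r_full = 2(0.79)/(1 + 0.79) = 0.8827
n = r_tgt(1 − r_full) / [r_full(1 − r_tgt)] = 0.95 × 0.1173 / (0.8827 × 0.05) ≈ 2.5249
Required items = 2.5249 × 8 = 20.20, so 21 items.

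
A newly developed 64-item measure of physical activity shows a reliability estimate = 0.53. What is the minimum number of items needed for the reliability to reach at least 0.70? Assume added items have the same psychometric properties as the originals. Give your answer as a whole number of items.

n = [0.70 × 0.47] / [0.53 × 0.30]
n = 0.3290 / 0.1590 ≈ 2.0692
So the test needs 2.0692 × 64 ≈ 132.43 items; rounding up, 133.

133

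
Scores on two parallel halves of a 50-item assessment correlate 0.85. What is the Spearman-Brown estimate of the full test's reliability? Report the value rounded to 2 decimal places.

0.92

r_full = 2r_hh / (1 + r_hh) = 2 × 0.85 / (1 + 0.85)
       = 1.7000 / 1.8500 = 0.9189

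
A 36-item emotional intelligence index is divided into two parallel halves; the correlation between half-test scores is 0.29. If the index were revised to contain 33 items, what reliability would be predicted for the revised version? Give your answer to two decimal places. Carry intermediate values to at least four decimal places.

0.43

Full-test reliability from the split-half r: r_full = 2(0.29)/(1 + 0.29) = 0.4496
Then adjust to 33 items: n = 33/36 = 0.9167
r_new = n·r_full / (1 + (n − 1)·r_full) = 0.4121 / 0.9625 ≈ 0.4282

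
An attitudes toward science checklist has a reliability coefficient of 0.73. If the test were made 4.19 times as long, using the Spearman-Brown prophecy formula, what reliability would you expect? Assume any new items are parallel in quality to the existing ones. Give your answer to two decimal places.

0.92

Spearman-Brown: r_new = n·r / (1 + (n − 1)·r)
r_new = 4.19·0.73 / [1 + (4.19 − 1)·0.73]
r_new = 3.0587 / 3.3287 ≈ 0.9189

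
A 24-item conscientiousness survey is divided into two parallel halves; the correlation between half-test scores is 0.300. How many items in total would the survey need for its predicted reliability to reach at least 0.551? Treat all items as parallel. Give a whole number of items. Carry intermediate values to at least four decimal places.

Corrected full-test reliability: r_full = 2 × 0.300 / (1 + 0.300) ≈ 0.4615
Solve Spearman-Brown for n: n = 0.551(1 − 0.4615) / [0.4615(1 − 0.551)] = 1.4319
Required items = 1.4319 × 24 = 34.37, so 35 items.

35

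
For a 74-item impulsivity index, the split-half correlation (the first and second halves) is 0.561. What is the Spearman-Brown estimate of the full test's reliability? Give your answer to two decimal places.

0.72

r_full = 2(0.561) / (1 + 0.561)
       = 1.1220 / 1.5610 = 0.7188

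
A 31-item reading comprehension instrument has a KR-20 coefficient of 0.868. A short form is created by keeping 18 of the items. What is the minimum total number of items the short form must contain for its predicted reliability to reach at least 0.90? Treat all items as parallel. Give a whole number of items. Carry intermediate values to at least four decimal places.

43

First, r for the 18-item form: n = 18/31 = 0.5806, so r_18 = 0.5806·0.868/(1 + (0.5806 − 1)·0.868) = 0.7924
Length factor from the short form to reach 0.90: n' = 0.90(1 − 0.7924) / [0.7924(1 − 0.90)] ≈ 2.3579
Items = 2.3579 × 18 ≈ 42.44 → 43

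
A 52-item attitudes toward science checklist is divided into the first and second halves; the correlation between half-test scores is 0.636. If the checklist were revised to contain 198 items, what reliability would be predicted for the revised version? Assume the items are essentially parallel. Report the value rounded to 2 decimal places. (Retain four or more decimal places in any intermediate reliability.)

Full-test reliability from the split-half r: r_full = 2(0.636)/(1 + 0.636) = 0.7775
Then adjust to 198 items: n = 198/52 = 3.8077
r_new = n·r_full / (1 + (n − 1)·r_full) = 2.9605 / 3.1830 ≈ 0.9301

0.93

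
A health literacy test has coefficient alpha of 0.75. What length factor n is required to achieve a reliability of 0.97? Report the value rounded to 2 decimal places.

10.78

n = 0.97(1 − 0.75) / [0.75(1 − 0.97)]
  = 0.2425 / 0.0225 = 10.7778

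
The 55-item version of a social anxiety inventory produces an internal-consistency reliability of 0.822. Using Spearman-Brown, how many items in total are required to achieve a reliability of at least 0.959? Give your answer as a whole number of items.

Spearman-Brown solved for the length factor n:
n = r*(1 − r) / [ r (1 − r*) ]
n = 0.959 × (1 − 0.822) / [ 0.822 × (1 − 0.959) ]
n = 0.170702 / 0.033702 ≈ 5.0650
So the test needs 5.0650 × 55 ≈ 278.58 items; rounding up, 279.

279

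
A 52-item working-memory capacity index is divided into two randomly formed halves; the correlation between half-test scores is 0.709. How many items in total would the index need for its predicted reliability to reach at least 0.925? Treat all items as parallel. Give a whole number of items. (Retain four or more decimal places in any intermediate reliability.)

Corrected full-test reliability: r_full = 2 × 0.709 / (1 + 0.709) ≈ 0.8297
n = r_tgt(1 − r_full) / [r_full(1 − r_tgt)] = 0.925 × 0.1703 / (0.8297 × 0.075) ≈ 2.5315
Items = 2.5315 × 52 ≈ 131.64 → 132

132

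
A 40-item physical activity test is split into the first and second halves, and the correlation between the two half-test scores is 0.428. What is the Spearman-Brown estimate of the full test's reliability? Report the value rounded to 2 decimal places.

The full test is twice the length of either half (n = 2).
r_full = 2(0.428) / (1 + 0.428)
r_full = 0.8560 / 1.4280 ≈ 0.5994

0.60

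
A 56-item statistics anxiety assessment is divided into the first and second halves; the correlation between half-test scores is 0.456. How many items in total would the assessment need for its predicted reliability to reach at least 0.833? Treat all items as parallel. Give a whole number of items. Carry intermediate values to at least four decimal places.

167

r_full = 2(0.456)/(1 + 0.456) = 0.6264
Solve Spearman-Brown for n: n = 0.833(1 − 0.6264) / [0.6264(1 − 0.833)] = 2.9750
Required items = 2.9750 × 56 = 166.60, so 167 items.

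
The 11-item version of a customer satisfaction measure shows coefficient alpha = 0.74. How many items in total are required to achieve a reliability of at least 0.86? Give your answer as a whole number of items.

n = 0.86(1 − 0.74) / [0.74(1 − 0.86)]
n = 0.2236 / 0.1036 ≈ 2.1583
2.1583 × 11 = 23.74 → 24 items

24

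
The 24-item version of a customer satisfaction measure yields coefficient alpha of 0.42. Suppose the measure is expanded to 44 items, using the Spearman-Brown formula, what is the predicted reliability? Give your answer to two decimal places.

The new length is 44/24 = 1.8333 times the old.
By Spearman-Brown, r_new = n r / (1 + (n − 1) r).
r_new = (1.8333 × 0.42) / (1 + (1.8333 − 1) × 0.42)
r_new = 0.7700 / 1.3500 ≈ 0.5704

0.57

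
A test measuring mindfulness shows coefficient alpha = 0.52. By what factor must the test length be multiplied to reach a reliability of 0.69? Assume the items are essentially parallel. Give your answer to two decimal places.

2.05

Rearranging the Spearman-Brown formula for n,
n = r_target (1 − r_old) / [ r_old (1 − r_target) ]
n = 0.69 × (1 − 0.52) / [ 0.52 × (1 − 0.69) ]
n = 0.3312 / 0.1612 ≈ 2.0546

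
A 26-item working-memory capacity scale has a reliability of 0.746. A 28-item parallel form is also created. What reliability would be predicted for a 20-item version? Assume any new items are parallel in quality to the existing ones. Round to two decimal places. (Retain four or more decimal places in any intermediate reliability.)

The 28-item form is not needed; work directly from the 26-item form with n = 20/26 = 0.7692.
r_{20} = n·r / (1 + (n − 1)·r) = 0.5738 / 0.8278 ≈ 0.6932

0.69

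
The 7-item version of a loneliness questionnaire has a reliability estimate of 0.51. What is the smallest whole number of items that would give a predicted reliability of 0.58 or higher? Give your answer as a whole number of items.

10

n = 0.58 × (1 − 0.51) / [ 0.51 × (1 − 0.58) ]
  = 0.2842 / 0.2142 = 1.3268
So the test needs 1.3268 × 7 ≈ 9.29 items; rounding up, 10.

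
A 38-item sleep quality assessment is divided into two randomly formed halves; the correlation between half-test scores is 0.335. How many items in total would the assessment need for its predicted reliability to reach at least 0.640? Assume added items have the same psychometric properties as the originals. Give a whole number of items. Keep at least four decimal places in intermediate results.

r_full = 2(0.335)/(1 + 0.335) = 0.5019
n = r_tgt(1 − r_full) / [r_full(1 − r_tgt)] = 0.640 × 0.4981 / (0.5019 × 0.360) ≈ 1.7643
Items = 1.7643 × 38 ≈ 67.04 → 68

68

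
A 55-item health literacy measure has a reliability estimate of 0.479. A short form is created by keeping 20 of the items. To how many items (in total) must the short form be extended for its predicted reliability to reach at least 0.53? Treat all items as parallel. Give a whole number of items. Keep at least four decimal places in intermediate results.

First, r for the 20-item form: n = 20/55 = 0.3636, so r_20 = 0.3636·0.479/(1 + (0.3636 − 1)·0.479) = 0.2505
Then solve for n' with r_old = 0.2505, r_target = 0.53: n' = 0.53(1 − 0.2505)/[0.2505(1 − 0.53)] = 3.3740
Items = 3.3740 × 20 ≈ 67.48 → 68

68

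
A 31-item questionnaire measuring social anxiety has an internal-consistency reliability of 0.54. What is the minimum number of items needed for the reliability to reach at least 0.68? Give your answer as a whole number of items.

n = 0.68(1 − 0.54) / [0.54(1 − 0.68)]
  = 0.3128 / 0.1728 = 1.8102
So the test needs 1.8102 × 31 ≈ 56.12 items; rounding up, 57.

57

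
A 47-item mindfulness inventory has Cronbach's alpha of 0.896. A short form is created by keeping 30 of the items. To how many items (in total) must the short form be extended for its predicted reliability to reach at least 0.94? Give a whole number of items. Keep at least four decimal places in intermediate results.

86

Short-form reliability: n = 30/47 = 0.6383; r_30 = n·r/(1+(n−1)r) ≈ 0.8461
Length factor from the short form to reach 0.94: n' = 0.94(1 − 0.8461) / [0.8461(1 − 0.94)] ≈ 2.8497
Items = 2.8497 × 30 ≈ 85.49 → 86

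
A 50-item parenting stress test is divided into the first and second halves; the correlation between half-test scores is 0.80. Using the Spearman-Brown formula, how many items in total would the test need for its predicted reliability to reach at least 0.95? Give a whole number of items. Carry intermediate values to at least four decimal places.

119

r_full = 2(0.80)/(1 + 0.80) = 0.8889
n = r_tgt(1 − r_full) / [r_full(1 − r_tgt)] = 0.95 × 0.1111 / (0.8889 × 0.05) ≈ 2.3747
Items = 2.3747 × 50 ≈ 118.73 → 119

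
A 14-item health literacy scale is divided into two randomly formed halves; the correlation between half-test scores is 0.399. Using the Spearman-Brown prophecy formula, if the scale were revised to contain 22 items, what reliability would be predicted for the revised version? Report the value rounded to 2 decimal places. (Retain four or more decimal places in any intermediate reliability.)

0.68

Full-test reliability from the split-half r: r_full = 2(0.399)/(1 + 0.399) = 0.5704
Length factor from 14 to 22 items: n = 22/14 = 1.5714
r_new = n·r_full / (1 + (n − 1)·r_full) = 0.8963 / 1.3259 ≈ 0.6760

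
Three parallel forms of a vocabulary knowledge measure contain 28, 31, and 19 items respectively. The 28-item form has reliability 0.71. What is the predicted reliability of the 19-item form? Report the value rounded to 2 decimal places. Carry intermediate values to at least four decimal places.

The 31-item form is not needed; work directly from the 28-item form with n = 19/28 = 0.6786.
r_{19} = n·r / (1 + (n − 1)·r) = 0.4818 / 0.7718 ≈ 0.6243

0.62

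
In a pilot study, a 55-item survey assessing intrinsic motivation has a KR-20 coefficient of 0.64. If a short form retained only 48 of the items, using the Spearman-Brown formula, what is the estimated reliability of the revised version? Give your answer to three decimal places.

Length ratio n = 48/55 = 0.8727
Apply the Spearman-Brown prophecy formula, r' = nr / [1 + (n − 1)r]:
r_new = 0.8727·0.64 / [1 + (0.8727 − 1)·0.64]
     = 0.5585 / 0.9185 = 0.6081

0.608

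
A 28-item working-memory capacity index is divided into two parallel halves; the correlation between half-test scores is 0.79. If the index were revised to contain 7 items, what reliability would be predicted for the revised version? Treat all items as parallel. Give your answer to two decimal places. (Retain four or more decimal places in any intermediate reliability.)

0.65

Spearman-Brown correction (n = 2): r_full = 2·0.79/(1 + 0.79) = 0.8827
Length factor from 28 to 7 items: n = 7/28 = 0.2500
r_new = n·r_full / (1 + (n − 1)·r_full) = 0.2207 / 0.3380 ≈ 0.6530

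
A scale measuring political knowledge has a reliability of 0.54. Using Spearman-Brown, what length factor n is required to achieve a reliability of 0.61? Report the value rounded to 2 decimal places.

n = [0.61 × 0.46] / [0.54 × 0.39]
  = 0.2806 / 0.2106 = 1.3324

1.33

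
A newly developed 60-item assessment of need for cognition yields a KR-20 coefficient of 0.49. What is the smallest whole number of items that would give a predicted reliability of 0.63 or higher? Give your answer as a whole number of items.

Spearman-Brown solved for the length factor n:
n = r_target (1 − r_old) / [ r_old (1 − r_target) ]
n = [0.63 × 0.51] / [0.49 × 0.37]
n = 0.3213 / 0.1813 ≈ 1.7722
So the test needs 1.7722 × 60 ≈ 106.33 items; rounding up, 107.

107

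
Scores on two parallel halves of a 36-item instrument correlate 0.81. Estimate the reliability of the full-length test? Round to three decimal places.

The full test is twice the length of either half (n = 2).
r_full = 2r_hh / (1 + r_hh) = 2 × 0.81 / (1 + 0.81)
r_full = 1.6200 / 1.8100 ≈ 0.8950

0.895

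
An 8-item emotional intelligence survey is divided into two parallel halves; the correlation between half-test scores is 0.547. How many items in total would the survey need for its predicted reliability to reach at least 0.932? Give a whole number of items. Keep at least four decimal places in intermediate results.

r_full = 2(0.547)/(1 + 0.547) = 0.7072
Solve Spearman-Brown for n: n = 0.932(1 − 0.7072) / [0.7072(1 − 0.932)] = 5.6746
Items = 5.6746 × 8 ≈ 45.40 → 46

46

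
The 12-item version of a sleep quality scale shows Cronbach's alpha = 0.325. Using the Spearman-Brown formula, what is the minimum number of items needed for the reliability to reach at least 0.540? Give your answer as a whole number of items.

30

n = 0.540 × (1 − 0.325) / [ 0.325 × (1 − 0.540) ]
n = 0.364500 / 0.149500 ≈ 2.4381
2.4381 × 12 = 29.26 → 30 items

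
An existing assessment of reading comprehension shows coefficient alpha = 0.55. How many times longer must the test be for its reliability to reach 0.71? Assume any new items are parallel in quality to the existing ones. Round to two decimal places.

Rearranging the Spearman-Brown formula for n,
n = r*(1 − r) / [ r (1 − r*) ]
n = 0.71 × (1 − 0.55) / [ 0.55 × (1 − 0.71) ]
  = 0.3195 / 0.1595 = 2.0031

2.00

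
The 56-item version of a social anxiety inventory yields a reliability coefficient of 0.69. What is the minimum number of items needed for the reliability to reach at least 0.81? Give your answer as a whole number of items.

108

Rearranging the Spearman-Brown formula for n,
n = r_target (1 − r_old) / [ r_old (1 − r_target) ]
n = 0.81(1 − 0.69) / [0.69(1 − 0.81)]
n = 0.2511 / 0.1311 ≈ 1.9153
1.9153 × 56 = 107.26 → 108 items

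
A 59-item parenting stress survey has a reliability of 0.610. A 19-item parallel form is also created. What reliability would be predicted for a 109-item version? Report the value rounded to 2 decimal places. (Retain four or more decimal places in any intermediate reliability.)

The 19-item form is not needed; work directly from the 59-item form with n = 109/59 = 1.8475.
r_{109} = n·r / (1 + (n − 1)·r) = 1.1270 / 1.5170 ≈ 0.7429

0.74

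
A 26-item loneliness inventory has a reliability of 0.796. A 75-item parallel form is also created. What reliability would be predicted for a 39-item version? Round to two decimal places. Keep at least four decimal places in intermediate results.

0.85

The 75-item form is not needed; work directly from the 26-item form with n = 39/26 = 1.5000.
r_{39} = n·r / (1 + (n − 1)·r) = 1.1940 / 1.3980 ≈ 0.8541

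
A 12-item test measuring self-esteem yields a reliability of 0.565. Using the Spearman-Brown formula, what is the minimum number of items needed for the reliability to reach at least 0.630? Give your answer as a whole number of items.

16

Invert Spearman-Brown to solve for n:
n = r_target (1 − r_old) / [ r_old (1 − r_target) ]
n = 0.630 × (1 − 0.565) / [ 0.565 × (1 − 0.630) ]
n = 0.274050 / 0.209050 ≈ 1.3109
So the test needs 1.3109 × 12 ≈ 15.73 items; rounding up, 16.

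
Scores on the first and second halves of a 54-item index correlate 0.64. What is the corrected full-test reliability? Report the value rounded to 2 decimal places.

0.78

Each half is half the length of the full test, so the full test is n = 2 times a half.
r_full = 2r_hh / (1 + r_hh) = 2 × 0.64 / (1 + 0.64)
r_full = 1.2800 / 1.6400 ≈ 0.7805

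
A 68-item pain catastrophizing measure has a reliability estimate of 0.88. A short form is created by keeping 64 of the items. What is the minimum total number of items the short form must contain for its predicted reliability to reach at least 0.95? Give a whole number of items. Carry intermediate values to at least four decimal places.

First, r for the 64-item form: n = 64/68 = 0.9412, so r_64 = 0.9412·0.88/(1 + (0.9412 − 1)·0.88) = 0.8735
Then solve for n' with r_old = 0.8735, r_target = 0.95: n' = 0.95(1 − 0.8735)/[0.8735(1 − 0.95)] = 2.7516
Total items = 2.7516 × 64 = 176.10, rounded up to 177.

177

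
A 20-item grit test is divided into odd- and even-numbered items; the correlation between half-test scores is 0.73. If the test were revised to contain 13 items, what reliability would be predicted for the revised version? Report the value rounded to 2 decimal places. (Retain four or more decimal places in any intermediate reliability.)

0.78

Spearman-Brown correction (n = 2): r_full = 2·0.73/(1 + 0.73) = 0.8439
Then adjust to 13 items: n = 13/20 = 0.6500
r_new = n·r_full / (1 + (n − 1)·r_full) = 0.5485 / 0.7046 ≈ 0.7785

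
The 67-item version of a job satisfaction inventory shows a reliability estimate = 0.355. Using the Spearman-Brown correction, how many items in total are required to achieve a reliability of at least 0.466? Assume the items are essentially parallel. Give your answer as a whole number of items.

Invert Spearman-Brown to solve for n:
n = r_target (1 − r_old) / [ r_old (1 − r_target) ]
n = 0.466 × (1 − 0.355) / [ 0.355 × (1 − 0.466) ]
  = 0.300570 / 0.189570 = 1.5855
1.5855 × 67 = 106.23 → 107 items

107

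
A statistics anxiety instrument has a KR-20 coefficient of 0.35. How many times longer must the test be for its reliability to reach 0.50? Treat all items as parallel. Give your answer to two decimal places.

Spearman-Brown solved for the length factor n:
n = r*(1 − r) / [ r (1 − r*) ]
n = 0.50(1 − 0.35) / [0.35(1 − 0.50)]
n = 0.3250 / 0.1750 ≈ 1.8571

1.86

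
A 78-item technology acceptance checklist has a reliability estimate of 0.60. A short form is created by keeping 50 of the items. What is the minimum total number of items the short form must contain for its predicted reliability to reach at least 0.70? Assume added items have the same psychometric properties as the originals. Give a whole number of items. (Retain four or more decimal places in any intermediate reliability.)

Short-form reliability: n = 50/78 = 0.6410; r_50 = n·r/(1+(n−1)r) ≈ 0.4902
Length factor from the short form to reach 0.70: n' = 0.70(1 − 0.4902) / [0.4902(1 − 0.70)] ≈ 2.4266
Items = 2.4266 × 50 ≈ 121.33 → 122

122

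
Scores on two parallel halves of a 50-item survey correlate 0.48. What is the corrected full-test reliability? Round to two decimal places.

r_full = 2r_hh / (1 + r_hh) = 2 × 0.48 / (1 + 0.48)
       = 0.9600 / 1.4800 = 0.6486

0.65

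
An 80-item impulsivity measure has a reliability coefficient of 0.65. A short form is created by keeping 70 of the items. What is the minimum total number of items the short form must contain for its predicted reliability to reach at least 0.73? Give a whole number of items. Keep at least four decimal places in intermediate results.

First, r for the 70-item form: n = 70/80 = 0.8750, so r_70 = 0.8750·0.65/(1 + (0.8750 − 1)·0.65) = 0.6190
Length factor from the short form to reach 0.73: n' = 0.73(1 − 0.6190) / [0.6190(1 − 0.73)] ≈ 1.6642
Total items = 1.6642 × 70 = 116.49, rounded up to 117.

117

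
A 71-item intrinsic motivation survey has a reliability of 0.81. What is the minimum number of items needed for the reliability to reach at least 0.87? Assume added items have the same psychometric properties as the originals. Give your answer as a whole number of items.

n = 0.87(1 − 0.81) / [0.81(1 − 0.87)]
n = 0.1653 / 0.1053 ≈ 1.5698
So the test needs 1.5698 × 71 ≈ 111.46 items; rounding up, 112.

112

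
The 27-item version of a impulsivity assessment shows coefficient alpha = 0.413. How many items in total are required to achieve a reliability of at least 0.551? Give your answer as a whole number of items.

n = 0.551(1 − 0.413) / [0.413(1 − 0.551)]
n = 0.323437 / 0.185437 ≈ 1.7442
Items needed = n × 27 = 1.7442 × 27 ≈ 47.09 → round up to 48

48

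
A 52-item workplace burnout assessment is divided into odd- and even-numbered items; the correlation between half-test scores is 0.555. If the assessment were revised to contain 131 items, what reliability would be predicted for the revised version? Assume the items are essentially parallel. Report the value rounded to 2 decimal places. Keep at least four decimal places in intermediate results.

0.86

Full-test reliability from the split-half r: r_full = 2(0.555)/(1 + 0.555) = 0.7138
Then adjust to 131 items: n = 131/52 = 2.5192
r_new = n·r_full / (1 + (n − 1)·r_full) = 1.7982 / 2.0844 ≈ 0.8627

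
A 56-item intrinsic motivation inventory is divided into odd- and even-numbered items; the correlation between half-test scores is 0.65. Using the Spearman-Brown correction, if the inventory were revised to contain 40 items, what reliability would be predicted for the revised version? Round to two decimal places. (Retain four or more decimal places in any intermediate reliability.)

First correct the split-half correlation to full-test reliability: r_full = 2 × 0.65 / (1 + 0.65) ≈ 0.7879
Length factor from 56 to 40 items: n = 40/56 = 0.7143
r_new = n·r_full / (1 + (n − 1)·r_full) = 0.5628 / 0.7749 ≈ 0.7263

0.73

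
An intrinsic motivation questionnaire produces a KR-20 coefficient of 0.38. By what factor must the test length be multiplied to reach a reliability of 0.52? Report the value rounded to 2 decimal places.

Spearman-Brown solved for the length factor n:
n = r_target (1 − r_old) / [ r_old (1 − r_target) ]
n = 0.52 × (1 − 0.38) / [ 0.38 × (1 − 0.52) ]
n = 0.3224 / 0.1824 ≈ 1.7675

1.77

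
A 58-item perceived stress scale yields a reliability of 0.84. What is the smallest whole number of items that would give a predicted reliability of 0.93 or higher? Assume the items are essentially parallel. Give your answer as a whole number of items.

147

Rearranging the Spearman-Brown formula for n,
n = r_target (1 − r_old) / [ r_old (1 − r_target) ]
n = 0.93(1 − 0.84) / [0.84(1 − 0.93)]
  = 0.1488 / 0.0588 = 2.5306
Items needed = n × 58 = 2.5306 × 58 ≈ 146.77 → round up to 147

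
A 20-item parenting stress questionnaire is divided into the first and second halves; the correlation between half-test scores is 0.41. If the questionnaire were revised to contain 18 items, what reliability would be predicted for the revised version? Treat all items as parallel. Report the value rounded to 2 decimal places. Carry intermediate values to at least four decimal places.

0.56

First correct the split-half correlation to full-test reliability: r_full = 2 × 0.41 / (1 + 0.41) ≈ 0.5816
Length factor from 20 to 18 items: n = 18/20 = 0.9000
r_new = n·r_full / (1 + (n − 1)·r_full) = 0.5234 / 0.9418 ≈ 0.5557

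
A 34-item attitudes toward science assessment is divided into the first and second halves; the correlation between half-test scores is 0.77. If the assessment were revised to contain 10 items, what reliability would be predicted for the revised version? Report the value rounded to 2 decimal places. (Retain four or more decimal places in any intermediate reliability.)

0.66

Full-test reliability from the split-half r: r_full = 2(0.77)/(1 + 0.77) = 0.8701
Length factor from 34 to 10 items: n = 10/34 = 0.2941
r_new = n·r_full / (1 + (n − 1)·r_full) = 0.2559 / 0.3858 ≈ 0.6633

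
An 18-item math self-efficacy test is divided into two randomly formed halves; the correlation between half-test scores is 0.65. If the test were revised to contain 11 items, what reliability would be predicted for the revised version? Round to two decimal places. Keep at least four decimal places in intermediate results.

0.69

First correct the split-half correlation to full-test reliability: r_full = 2 × 0.65 / (1 + 0.65) ≈ 0.7879
Length factor from 18 to 11 items: n = 11/18 = 0.6111
r_new = n·r_full / (1 + (n − 1)·r_full) = 0.4815 / 0.6936 ≈ 0.6942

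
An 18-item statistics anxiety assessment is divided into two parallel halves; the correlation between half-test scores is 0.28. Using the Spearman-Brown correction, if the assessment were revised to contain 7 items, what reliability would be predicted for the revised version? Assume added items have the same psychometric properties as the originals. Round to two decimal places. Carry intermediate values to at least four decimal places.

First correct the split-half correlation to full-test reliability: r_full = 2 × 0.28 / (1 + 0.28) ≈ 0.4375
Then adjust to 7 items: n = 7/18 = 0.3889
r_new = n·r_full / (1 + (n − 1)·r_full) = 0.1701 / 0.7326 ≈ 0.2322

0.23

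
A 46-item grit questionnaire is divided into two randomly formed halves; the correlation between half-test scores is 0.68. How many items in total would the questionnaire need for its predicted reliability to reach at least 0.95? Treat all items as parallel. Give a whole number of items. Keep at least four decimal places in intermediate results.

206

Corrected full-test reliability: r_full = 2 × 0.68 / (1 + 0.68) ≈ 0.8095
Solve Spearman-Brown for n: n = 0.95(1 − 0.8095) / [0.8095(1 − 0.95)] = 4.4713
Required items = 4.4713 × 46 = 205.68, so 206 items.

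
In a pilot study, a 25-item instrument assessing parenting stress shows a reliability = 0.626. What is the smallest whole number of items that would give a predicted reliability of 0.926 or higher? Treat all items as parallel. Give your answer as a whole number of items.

187

n = [0.926 × 0.374] / [0.626 × 0.074]
n = 0.346324 / 0.046324 ≈ 7.4761
7.4761 × 25 = 186.90 → 187 items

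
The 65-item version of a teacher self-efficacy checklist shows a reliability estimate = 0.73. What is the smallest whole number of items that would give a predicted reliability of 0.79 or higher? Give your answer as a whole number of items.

Spearman-Brown solved for the length factor n:
n = r*(1 − r) / [ r (1 − r*) ]
n = 0.79 × (1 − 0.73) / [ 0.73 × (1 − 0.79) ]
  = 0.2133 / 0.1533 = 1.3914
Items needed = n × 65 = 1.3914 × 65 ≈ 90.44 → round up to 91

91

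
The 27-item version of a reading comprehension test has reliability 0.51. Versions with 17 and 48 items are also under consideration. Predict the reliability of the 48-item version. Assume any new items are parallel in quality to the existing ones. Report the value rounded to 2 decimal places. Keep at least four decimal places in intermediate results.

0.65

The 17-item form is not needed; work directly from the 27-item form with n = 48/27 = 1.7778.
r_{48} = n·r / (1 + (n − 1)·r) = 0.9067 / 1.3967 ≈ 0.6492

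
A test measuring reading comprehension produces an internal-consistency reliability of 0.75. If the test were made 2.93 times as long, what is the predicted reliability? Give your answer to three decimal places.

Spearman-Brown: r_new = n·r / (1 + (n − 1)·r)
r_new = 2.93·0.75 / [1 + (2.93 − 1)·0.75]
     = 2.1975 / 2.4475 = 0.8979

0.898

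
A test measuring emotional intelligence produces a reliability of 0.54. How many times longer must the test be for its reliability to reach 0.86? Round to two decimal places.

n = 0.86 × (1 − 0.54) / [ 0.54 × (1 − 0.86) ]
  = 0.3956 / 0.0756 = 5.2328

5.23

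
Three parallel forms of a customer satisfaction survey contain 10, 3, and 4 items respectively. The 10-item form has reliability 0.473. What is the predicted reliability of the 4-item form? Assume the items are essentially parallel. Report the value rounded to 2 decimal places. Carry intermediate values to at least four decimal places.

0.26

Only the ratio of lengths matters: n = 4/10 = 0.4000
r_{4} = n·r / (1 + (n − 1)·r) = 0.1892 / 0.7162 ≈ 0.2642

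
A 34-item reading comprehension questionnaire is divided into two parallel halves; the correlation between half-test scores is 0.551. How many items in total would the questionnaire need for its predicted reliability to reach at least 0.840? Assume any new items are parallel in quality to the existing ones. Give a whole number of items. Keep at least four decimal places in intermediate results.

Corrected full-test reliability: r_full = 2 × 0.551 / (1 + 0.551) ≈ 0.7105
Solve Spearman-Brown for n: n = 0.840(1 − 0.7105) / [0.7105(1 − 0.840)] = 2.1392
Required items = 2.1392 × 34 = 72.73, so 73 items.

73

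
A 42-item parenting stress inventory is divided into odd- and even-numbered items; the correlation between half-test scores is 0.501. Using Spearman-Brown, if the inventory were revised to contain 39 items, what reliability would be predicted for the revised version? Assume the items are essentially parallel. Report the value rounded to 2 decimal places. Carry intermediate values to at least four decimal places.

0.65

First correct the split-half correlation to full-test reliability: r_full = 2 × 0.501 / (1 + 0.501) ≈ 0.6676
Then adjust to 39 items: n = 39/42 = 0.9286
r_new = n·r_full / (1 + (n − 1)·r_full) = 0.6199 / 0.9523 ≈ 0.6510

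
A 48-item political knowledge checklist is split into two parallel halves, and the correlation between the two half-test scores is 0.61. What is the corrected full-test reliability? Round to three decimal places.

0.758

The full test is twice the length of either half (n = 2).
r_full = 2(0.61) / (1 + 0.61)
r_full = 1.2200 / 1.6100 ≈ 0.7578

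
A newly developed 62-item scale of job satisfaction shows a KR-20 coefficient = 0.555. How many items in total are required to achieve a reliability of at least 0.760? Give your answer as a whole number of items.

158

Invert Spearman-Brown to solve for n:
n = r_target (1 − r_old) / [ r_old (1 − r_target) ]
n = 0.760(1 − 0.555) / [0.555(1 − 0.760)]
n = 0.338200 / 0.133200 ≈ 2.5390
2.5390 × 62 = 157.42 → 158 items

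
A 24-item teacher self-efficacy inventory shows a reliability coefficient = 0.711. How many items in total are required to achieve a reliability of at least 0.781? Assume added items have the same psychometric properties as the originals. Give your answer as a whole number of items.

35

Rearranging the Spearman-Brown formula for n,
n = r*(1 − r) / [ r (1 − r*) ]
n = [0.781 × 0.289] / [0.711 × 0.219]
  = 0.225709 / 0.155709 = 1.4496
Items needed = n × 24 = 1.4496 × 24 ≈ 34.79 → round up to 35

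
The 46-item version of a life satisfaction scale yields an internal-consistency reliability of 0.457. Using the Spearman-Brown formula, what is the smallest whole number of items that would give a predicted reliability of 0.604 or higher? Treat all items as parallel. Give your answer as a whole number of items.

Invert Spearman-Brown to solve for n:
n = r_target (1 − r_old) / [ r_old (1 − r_target) ]
n = 0.604(1 − 0.457) / [0.457(1 − 0.604)]
n = 0.327972 / 0.180972 ≈ 1.8123
So the test needs 1.8123 × 46 ≈ 83.37 items; rounding up, 84.

84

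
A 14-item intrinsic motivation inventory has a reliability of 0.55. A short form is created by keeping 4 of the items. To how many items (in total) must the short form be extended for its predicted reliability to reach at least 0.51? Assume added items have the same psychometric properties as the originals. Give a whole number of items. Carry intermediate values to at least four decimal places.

12

First, r for the 4-item form: n = 4/14 = 0.2857, so r_4 = 0.2857·0.55/(1 + (0.2857 − 1)·0.55) = 0.2588
Then solve for n' with r_old = 0.2588, r_target = 0.51: n' = 0.51(1 − 0.2588)/[0.2588(1 − 0.51)] = 2.9809
Items = 2.9809 × 4 ≈ 11.92 → 12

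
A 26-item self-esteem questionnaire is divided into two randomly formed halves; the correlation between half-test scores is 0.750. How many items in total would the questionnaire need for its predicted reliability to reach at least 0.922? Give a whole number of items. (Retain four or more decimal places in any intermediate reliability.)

Corrected full-test reliability: r_full = 2 × 0.750 / (1 + 0.750) ≈ 0.8571
n = r_tgt(1 − r_full) / [r_full(1 − r_tgt)] = 0.922 × 0.1429 / (0.8571 × 0.078) ≈ 1.9708
Items = 1.9708 × 26 ≈ 51.24 → 52

52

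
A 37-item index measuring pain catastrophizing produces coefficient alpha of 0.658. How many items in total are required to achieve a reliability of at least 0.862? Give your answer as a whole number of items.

n = [0.862 × 0.342] / [0.658 × 0.138]
  = 0.294804 / 0.090804 = 3.2466
So the test needs 3.2466 × 37 ≈ 120.12 items; rounding up, 121.

121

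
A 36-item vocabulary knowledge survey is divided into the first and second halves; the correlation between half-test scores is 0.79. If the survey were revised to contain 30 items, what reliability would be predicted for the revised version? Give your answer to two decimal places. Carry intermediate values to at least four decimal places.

Spearman-Brown correction (n = 2): r_full = 2·0.79/(1 + 0.79) = 0.8827
Then adjust to 30 items: n = 30/36 = 0.8333
r_new = n·r_full / (1 + (n − 1)·r_full) = 0.7356 / 0.8529 ≈ 0.8625

0.86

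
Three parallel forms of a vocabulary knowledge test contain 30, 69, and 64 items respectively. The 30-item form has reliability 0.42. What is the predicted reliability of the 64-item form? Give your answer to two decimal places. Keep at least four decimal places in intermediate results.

0.61

The 69-item form is not needed; work directly from the 30-item form with n = 64/30 = 2.1333.
r_{64} = n·r / (1 + (n − 1)·r) = 0.8960 / 1.4760 ≈ 0.6070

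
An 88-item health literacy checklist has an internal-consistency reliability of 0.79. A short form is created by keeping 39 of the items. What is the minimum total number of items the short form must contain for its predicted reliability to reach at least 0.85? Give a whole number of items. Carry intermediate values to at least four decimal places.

Short-form reliability: n = 39/88 = 0.4432; r_39 = n·r/(1+(n−1)r) ≈ 0.6251
Then solve for n' with r_old = 0.6251, r_target = 0.85: n' = 0.85(1 − 0.6251)/[0.6251(1 − 0.85)] = 3.3985
Total items = 3.3985 × 39 = 132.54, rounded up to 133.

133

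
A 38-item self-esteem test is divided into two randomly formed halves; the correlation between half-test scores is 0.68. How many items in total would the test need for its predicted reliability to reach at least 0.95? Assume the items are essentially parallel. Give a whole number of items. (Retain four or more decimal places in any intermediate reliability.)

170

r_full = 2(0.68)/(1 + 0.68) = 0.8095
Solve Spearman-Brown for n: n = 0.95(1 − 0.8095) / [0.8095(1 − 0.95)] = 4.4713
Items = 4.4713 × 38 ≈ 169.91 → 170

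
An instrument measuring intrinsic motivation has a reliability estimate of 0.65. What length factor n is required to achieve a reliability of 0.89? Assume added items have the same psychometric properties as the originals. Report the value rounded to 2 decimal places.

4.36

n = 0.89(1 − 0.65) / [0.65(1 − 0.89)]
n = 0.3115 / 0.0715 ≈ 4.3566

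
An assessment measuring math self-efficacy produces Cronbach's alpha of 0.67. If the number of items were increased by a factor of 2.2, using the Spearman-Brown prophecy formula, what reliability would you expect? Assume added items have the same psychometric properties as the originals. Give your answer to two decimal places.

By Spearman-Brown, r_new = n r / (1 + (n − 1) r).
r_new = 2.2·0.67 / [1 + (2.2 − 1)·0.67]
     = 1.4740 / 1.8040 = 0.8171

0.82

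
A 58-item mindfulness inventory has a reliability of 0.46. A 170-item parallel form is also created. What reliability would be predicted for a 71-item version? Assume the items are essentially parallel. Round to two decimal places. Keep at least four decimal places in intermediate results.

Only the ratio of lengths matters: n = 71/58 = 1.2241
r_{71} = n·r / (1 + (n − 1)·r) = 0.5631 / 1.1031 ≈ 0.5105

0.51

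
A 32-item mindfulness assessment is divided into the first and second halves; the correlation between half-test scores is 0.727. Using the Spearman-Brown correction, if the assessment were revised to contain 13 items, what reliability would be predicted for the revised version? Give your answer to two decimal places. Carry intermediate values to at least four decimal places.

Spearman-Brown correction (n = 2): r_full = 2·0.727/(1 + 0.727) = 0.8419
Length factor from 32 to 13 items: n = 13/32 = 0.4062
r_new = n·r_full / (1 + (n − 1)·r_full) = 0.3420 / 0.5001 ≈ 0.6839

0.68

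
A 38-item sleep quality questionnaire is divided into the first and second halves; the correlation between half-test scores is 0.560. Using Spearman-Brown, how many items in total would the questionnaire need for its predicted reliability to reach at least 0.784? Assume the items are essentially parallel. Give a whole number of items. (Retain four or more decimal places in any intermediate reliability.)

55

Corrected full-test reliability: r_full = 2 × 0.560 / (1 + 0.560) ≈ 0.7179
n = r_tgt(1 − r_full) / [r_full(1 − r_tgt)] = 0.784 × 0.2821 / (0.7179 × 0.216) ≈ 1.4263
Items = 1.4263 × 38 ≈ 54.20 → 55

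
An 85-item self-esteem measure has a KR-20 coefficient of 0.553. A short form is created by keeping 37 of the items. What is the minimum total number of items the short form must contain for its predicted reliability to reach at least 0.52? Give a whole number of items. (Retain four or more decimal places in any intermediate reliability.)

75

First, r for the 37-item form: n = 37/85 = 0.4353, so r_37 = 0.4353·0.553/(1 + (0.4353 − 1)·0.553) = 0.3500
Length factor from the short form to reach 0.52: n' = 0.52(1 − 0.3500) / [0.3500(1 − 0.52)] ≈ 2.0119
Total items = 2.0119 × 37 = 74.44, rounded up to 75.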